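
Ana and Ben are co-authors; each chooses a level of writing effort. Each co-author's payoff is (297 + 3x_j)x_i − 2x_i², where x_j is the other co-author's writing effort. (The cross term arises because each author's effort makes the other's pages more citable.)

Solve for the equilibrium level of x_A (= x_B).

297

Ana's payoff is (297 + 3x_B)x_A − 2x_A².
∂π/∂x_A = 297 + 3x_B − 4x_A = 0, so x_A = 74.25 + 0.75x_B.
By symmetry x_B = x_A; substituting into the reaction function, 0.25x_A = 74.25 and x_A = 297.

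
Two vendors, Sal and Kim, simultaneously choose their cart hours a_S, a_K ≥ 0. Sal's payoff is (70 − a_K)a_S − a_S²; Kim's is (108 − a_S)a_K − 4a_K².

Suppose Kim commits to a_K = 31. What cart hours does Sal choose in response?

Expanding Sal's payoff: 70a_S − a_Ka_S − a_S².
∂π/∂a_S = 70 − a_K − 2a_S = 0, so a_S = 35 − 0.5a_K.
At a_K = 31: a_S = 35 − 0.5·31 = 19.5.

19.5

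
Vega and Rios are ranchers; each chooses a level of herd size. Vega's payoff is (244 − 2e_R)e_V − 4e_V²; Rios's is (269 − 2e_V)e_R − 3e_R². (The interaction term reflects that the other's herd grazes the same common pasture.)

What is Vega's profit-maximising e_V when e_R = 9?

28.25

Expanding Vega's payoff: 244e_V − 2e_Re_V − 4e_V².
∂π/∂e_V = 244 − 2e_R − 8e_V = 0, so e_V = 30.5 − 0.25e_R.
At e_R = 9: e_V = 30.5 − 0.25·9 = 28.25.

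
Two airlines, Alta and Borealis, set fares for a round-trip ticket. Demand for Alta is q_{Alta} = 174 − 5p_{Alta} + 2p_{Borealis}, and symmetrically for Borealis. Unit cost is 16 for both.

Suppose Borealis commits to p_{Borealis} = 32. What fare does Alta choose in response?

Alta's profit: π = (p_{Alta} − 16)(174 − 5p_{Alta} + 2p_{Borealis}).
∂π/∂p_{Alta} = 254 − 10p_{Alta} + 2p_{Borealis} = 0 ⇒ p_{Alta} = 25.4 + 0.2p_{Borealis}.
At p_{Borealis} = 32: p_{Alta} = 25.4 + 0.2·32 = 31.8.

31.8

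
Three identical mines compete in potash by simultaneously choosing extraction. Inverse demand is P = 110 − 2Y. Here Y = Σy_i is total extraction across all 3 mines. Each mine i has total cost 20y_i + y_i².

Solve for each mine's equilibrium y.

A representative mine's profit is π_i = y_i(110 − 2Y) − 20y_i − y_i², with Y = y_i + Σ_{j≠i} y_j.
First-order condition: 90 − 6y_i − 2Σ_{j≠i} y_j = 0.
In a symmetric equilibrium every mine chooses the same y, so Σ_{j≠i} y_j = 2y. The condition becomes 90 − 10y = 0, giving y = 90/10 = 9.

9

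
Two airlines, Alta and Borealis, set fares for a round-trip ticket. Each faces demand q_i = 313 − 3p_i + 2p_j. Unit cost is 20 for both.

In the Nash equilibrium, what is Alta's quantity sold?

Alta's profit: π = (p_{Alta} − 20)(313 − 3p_{Alta} + 2p_{Borealis}).
∂π/∂p_{Alta} = 373 − 6p_{Alta} + 2p_{Borealis} = 0 ⇒ p_{Alta} = 373/6 + (1/3)p_{Borealis}.
The game is symmetric, so in equilibrium p_{Borealis} = p_{Alta}: the reaction function gives (2/3)p_{Alta} = 373/6, hence p_{Alta} = 93.25.
q_{Alta} = 313 − 3·93.25 + 2·93.25 = 219.75.

219.75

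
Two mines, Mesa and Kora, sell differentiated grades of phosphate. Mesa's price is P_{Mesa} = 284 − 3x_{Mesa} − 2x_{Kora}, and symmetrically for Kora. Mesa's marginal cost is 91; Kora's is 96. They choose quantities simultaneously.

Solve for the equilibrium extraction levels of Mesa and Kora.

Mine Mesa's profit: π = x_{Mesa}(284 − 3x_{Mesa} − 2x_{Kora}) − 91x_{Mesa}.
∂π/∂x_{Mesa} = 193 − 6x_{Mesa} − 2x_{Kora} = 0 ⇒ x_{Mesa} = 193/6 − (1/3)x_{Kora}.
Similarly x_{Kora} = 94/3 − (1/3)x_{Mesa}.
Substituting the second reaction function into the first: x_{Mesa} = 193/6 − (1/3)(94/3 − (1/3)x_{Mesa}), which gives (8/9)x_{Mesa} = 391/18 ⇒ x_{Mesa} = 24.4375.
Then x_{Kora} = 94/3 − (1/3)·24.4375 = 23.1875.

24.4375, 23.1875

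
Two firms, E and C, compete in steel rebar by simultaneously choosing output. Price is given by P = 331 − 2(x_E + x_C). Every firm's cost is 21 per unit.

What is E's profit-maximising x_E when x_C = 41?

57

Firm E's profit: π = x_E(331 − 2(x_E + x_C)) − 21x_E.
∂π/∂x_E = 310 − 4x_E − 2x_C = 0, so x_E = 77.5 − 0.5x_C.
At x_C = 41: x_E = 77.5 − 0.5·41 = 57.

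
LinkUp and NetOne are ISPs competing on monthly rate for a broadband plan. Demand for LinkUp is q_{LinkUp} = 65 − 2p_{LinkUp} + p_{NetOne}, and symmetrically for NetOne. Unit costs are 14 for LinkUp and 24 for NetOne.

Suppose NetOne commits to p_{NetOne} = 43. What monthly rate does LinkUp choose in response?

LinkUp's profit: π = (p_{LinkUp} − 14)(65 − 2p_{LinkUp} + p_{NetOne}).
∂π/∂p_{LinkUp} = 93 − 4p_{LinkUp} + p_{NetOne} = 0 ⇒ p_{LinkUp} = 23.25 + 0.25p_{NetOne}.
At p_{NetOne} = 43: p_{LinkUp} = 23.25 + 0.25·43 = 34.

34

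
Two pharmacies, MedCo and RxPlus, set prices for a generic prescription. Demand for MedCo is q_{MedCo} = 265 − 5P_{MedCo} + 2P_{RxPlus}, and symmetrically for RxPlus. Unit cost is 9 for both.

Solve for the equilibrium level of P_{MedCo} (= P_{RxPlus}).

MedCo's profit: π = (P_{MedCo} − 9)(265 − 5P_{MedCo} + 2P_{RxPlus}).
∂π/∂P_{MedCo} = 310 − 10P_{MedCo} + 2P_{RxPlus} = 0 ⇒ P_{MedCo} = 31 + 0.2P_{RxPlus}.
The game is symmetric, so in equilibrium P_{RxPlus} = P_{MedCo}: the reaction function gives 0.8P_{MedCo} = 31, hence P_{MedCo} = 38.75.

38.75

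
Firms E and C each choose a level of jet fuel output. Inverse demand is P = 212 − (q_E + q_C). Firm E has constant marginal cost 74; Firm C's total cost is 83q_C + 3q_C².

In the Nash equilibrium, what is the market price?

139

Firm E's profit: π = q_E(212 − (q_E + q_C)) − 74q_E.
∂π/∂q_E = 138 − 2q_E − q_C = 0, so q_E = 69 − 0.5q_C.
For C: ∂π/∂q_C = 129 − 8q_C − q_E = 0 ⇒ q_C = 16.125 − 0.125q_E.
Substituting the second reaction function into the first: q_E = 69 − 0.5(16.125 − 0.125q_E), which gives 0.9375q_E = 60.9375 ⇒ q_E = 65.
Then q_C = 16.125 − 0.125·65 = 8.
Equilibrium price: P = 212 − 73 = 139.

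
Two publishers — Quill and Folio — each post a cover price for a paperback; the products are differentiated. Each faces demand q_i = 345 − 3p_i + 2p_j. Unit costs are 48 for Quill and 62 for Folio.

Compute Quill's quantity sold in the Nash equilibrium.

Quill's profit: π = (p_{Quill} − 48)(345 − 3p_{Quill} + 2p_{Folio}).
∂π/∂p_{Quill} = 489 − 6p_{Quill} + 2p_{Folio} = 0 ⇒ p_{Quill} = 81.5 + (1/3)p_{Folio}.
Similarly p_{Folio} = 88.5 + (1/3)p_{Quill}.
Plugging p_{Folio} into Quill's best response: p_{Quill} = 81.5 + (1/3)(88.5 + (1/3)p_{Quill}) ⇒ (8/9)p_{Quill} = 111, so p_{Quill} = 124.875.
Then p_{Folio} = 88.5 + (1/3)·124.875 = 130.125.
q_{Quill} = 345 − 3·124.875 + 2·130.125 = 230.625.

230.625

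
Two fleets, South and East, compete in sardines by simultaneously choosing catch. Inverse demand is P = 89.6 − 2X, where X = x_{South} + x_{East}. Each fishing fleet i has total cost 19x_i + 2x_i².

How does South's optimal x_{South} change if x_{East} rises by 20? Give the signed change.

-5

Fishing fleet South's profit: π = x_{South}(89.6 − 2(x_{South} + x_{East})) − 19x_{South} − 2x_{South}².
∂π/∂x_{South} = 70.6 − 8x_{South} − 2x_{East} = 0, so x_{South} = 8.825 − 0.25x_{East}.
The reaction-function slope is −0.25, so a 20-unit rise in x_{East} moves x_{South} by −0.25 × 20 = −5. South's best response falls — the actions are strategic substitutes.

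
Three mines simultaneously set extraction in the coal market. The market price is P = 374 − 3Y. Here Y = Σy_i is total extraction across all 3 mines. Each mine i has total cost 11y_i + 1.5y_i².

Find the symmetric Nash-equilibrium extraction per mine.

A representative mine's profit is π_i = y_i(374 − 3Y) − 11y_i − 1.5y_i², with Y = y_i + Σ_{j≠i} y_j.
First-order condition: 363 − 9y_i − 3Σ_{j≠i} y_j = 0.
With identical mines, set every y_j = y: then 363 − 9y − 6y = 0, i.e. y = 363/15 = 24.2.

24.2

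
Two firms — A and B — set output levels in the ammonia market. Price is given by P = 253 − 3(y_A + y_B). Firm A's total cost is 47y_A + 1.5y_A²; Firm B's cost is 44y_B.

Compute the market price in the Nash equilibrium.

128.2

Firm A's profit: π = y_A(253 − 3(y_A + y_B)) − 47y_A − 1.5y_A².
∂π/∂y_A = 206 − 9y_A − 3y_B = 0, so y_A = 206/9 − (1/3)y_B.
For B: ∂π/∂y_B = 209 − 6y_B − 3y_A = 0 ⇒ y_B = 209/6 − 0.5y_A.
Plugging y_B into A's best response: y_A = 206/9 − (1/3)(209/6 − 0.5y_A) ⇒ (5/6)y_A = 203/18, so y_A = 203/15.
Then y_B = 209/6 − 0.5·(203/15) = 421/15.
Equilibrium price: P = 253 − 3·41.6 = 128.2.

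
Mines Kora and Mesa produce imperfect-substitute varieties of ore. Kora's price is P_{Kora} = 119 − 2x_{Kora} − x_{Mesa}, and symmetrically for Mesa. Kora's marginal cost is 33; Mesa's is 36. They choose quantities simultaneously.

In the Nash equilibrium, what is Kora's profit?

605.52

Mine Kora's profit: π = x_{Kora}(119 − 2x_{Kora} − x_{Mesa}) − 33x_{Kora}.
∂π/∂x_{Kora} = 86 − 4x_{Kora} − x_{Mesa} = 0 ⇒ x_{Kora} = 21.5 − 0.25x_{Mesa}.
Similarly x_{Mesa} = 20.75 − 0.25x_{Kora}.
Solving the two reaction functions simultaneously: (1 − (−0.25)(−0.25))x_{Kora} = 21.5 − 0.25·20.75, so 0.9375x_{Kora} = 16.3125 and x_{Kora} = 17.4.
Then x_{Mesa} = 20.75 − 0.25·17.4 = 16.4.
P_{Kora} = 119 − 2·17.4 − 16.4 = 67.8.
Profit = (67.8 − 33)·17.4 = 605.52.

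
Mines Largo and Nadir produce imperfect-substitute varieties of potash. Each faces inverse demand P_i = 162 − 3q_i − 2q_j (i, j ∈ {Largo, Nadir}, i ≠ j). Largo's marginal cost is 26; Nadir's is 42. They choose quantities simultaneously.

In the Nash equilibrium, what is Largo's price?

Mine Largo's profit: π = q_{Largo}(162 − 3q_{Largo} − 2q_{Nadir}) − 26q_{Largo}.
∂π/∂q_{Largo} = 136 − 6q_{Largo} − 2q_{Nadir} = 0 ⇒ q_{Largo} = 68/3 − (1/3)q_{Nadir}.
Similarly q_{Nadir} = 20 − (1/3)q_{Largo}.
Substituting the second reaction function into the first: q_{Largo} = 68/3 − (1/3)(20 − (1/3)q_{Largo}), which gives (8/9)q_{Largo} = 16 ⇒ q_{Largo} = 18.
Then q_{Nadir} = 20 − (1/3)·18 = 14.
P_{Largo} = 162 − 3·18 − 2·14 = 80.

80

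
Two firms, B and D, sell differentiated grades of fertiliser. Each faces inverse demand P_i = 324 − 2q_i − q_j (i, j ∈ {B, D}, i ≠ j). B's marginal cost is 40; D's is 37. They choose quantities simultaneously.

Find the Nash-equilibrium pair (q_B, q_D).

Firm B's profit: π = q_B(324 − 2q_B − q_D) − 40q_B.
∂π/∂q_B = 284 − 4q_B − q_D = 0 ⇒ q_B = 71 − 0.25q_D.
Similarly q_D = 71.75 − 0.25q_B.
Solving the two reaction functions simultaneously: (1 − (−0.25)(−0.25))q_B = 71 − 0.25·71.75, so 0.9375q_B = 53.0625 and q_B = 56.6.
Then q_D = 71.75 − 0.25·56.6 = 57.6.

56.6, 57.6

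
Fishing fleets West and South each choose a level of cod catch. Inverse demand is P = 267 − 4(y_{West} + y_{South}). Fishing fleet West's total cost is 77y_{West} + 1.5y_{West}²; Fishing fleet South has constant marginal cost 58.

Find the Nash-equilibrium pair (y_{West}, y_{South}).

Fishing fleet West's profit: π = y_{West}(267 − 4(y_{West} + y_{South})) − 77y_{West} − 1.5y_{West}².
∂π/∂y_{West} = 190 − 11y_{West} − 4y_{South} = 0, so y_{West} = 190/11 − (4/11)y_{South}.
For South: ∂π/∂y_{South} = 209 − 8y_{South} − 4y_{West} = 0 ⇒ y_{South} = 26.125 − 0.5y_{West}.
Plugging y_{South} into West's best response: y_{West} = 190/11 − (4/11)(26.125 − 0.5y_{West}) ⇒ (9/11)y_{West} = 171/22, so y_{West} = 9.5.
Then y_{South} = 26.125 − 0.5·9.5 = 21.375.

9.5, 21.375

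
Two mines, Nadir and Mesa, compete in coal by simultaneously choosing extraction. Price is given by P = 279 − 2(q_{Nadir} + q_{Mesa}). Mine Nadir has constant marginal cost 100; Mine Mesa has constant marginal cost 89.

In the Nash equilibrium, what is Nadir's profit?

Mine Nadir's profit: π = q_{Nadir}(279 − 2(q_{Nadir} + q_{Mesa})) − 100q_{Nadir}.
∂π/∂q_{Nadir} = 179 − 4q_{Nadir} − 2q_{Mesa} = 0, so q_{Nadir} = 44.75 − 0.5q_{Mesa}.
By the same steps for Mesa: q_{Mesa} = 47.5 − 0.5q_{Nadir}.
Plugging q_{Mesa} into Nadir's best response: q_{Nadir} = 44.75 − 0.5(47.5 − 0.5q_{Nadir}) ⇒ 0.75q_{Nadir} = 21, so q_{Nadir} = 28.
Then q_{Mesa} = 47.5 − 0.5·28 = 33.5.
Price P = 279 − 2·61.5 = 156.
Nadir's profit: (156 − 100)·28 = 1568.

1568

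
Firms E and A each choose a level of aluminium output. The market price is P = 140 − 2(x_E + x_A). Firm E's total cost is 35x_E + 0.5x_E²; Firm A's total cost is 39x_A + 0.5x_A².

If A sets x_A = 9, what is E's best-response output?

17.4

Firm E's profit: π = x_E(140 − 2(x_E + x_A)) − 35x_E − 0.5x_E².
∂π/∂x_E = 105 − 5x_E − 2x_A = 0, so x_E = 21 − 0.4x_A.
At x_A = 9: x_E = 21 − 0.4·9 = 17.4.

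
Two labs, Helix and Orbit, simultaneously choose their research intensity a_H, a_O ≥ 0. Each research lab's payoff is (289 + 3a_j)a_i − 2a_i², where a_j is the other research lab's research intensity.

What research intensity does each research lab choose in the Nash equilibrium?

289

Helix's payoff is (289 + 3a_O)a_H − 2a_H².
∂π/∂a_H = 289 + 3a_O − 4a_H = 0, so a_H = 72.25 + 0.75a_O.
The game is symmetric, so in equilibrium a_O = a_H: the reaction function gives 0.25a_H = 72.25, hence a_H = 289.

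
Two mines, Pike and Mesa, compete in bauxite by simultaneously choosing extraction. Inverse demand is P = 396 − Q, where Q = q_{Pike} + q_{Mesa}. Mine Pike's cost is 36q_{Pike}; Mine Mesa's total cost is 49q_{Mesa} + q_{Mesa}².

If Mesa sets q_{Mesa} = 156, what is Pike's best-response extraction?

Mine Pike's profit: π = q_{Pike}(396 − (q_{Pike} + q_{Mesa})) − 36q_{Pike}.
∂π/∂q_{Pike} = 360 − 2q_{Pike} − q_{Mesa} = 0, so q_{Pike} = 180 − 0.5q_{Mesa}.
At q_{Mesa} = 156: q_{Pike} = 180 − 0.5·156 = 102.

102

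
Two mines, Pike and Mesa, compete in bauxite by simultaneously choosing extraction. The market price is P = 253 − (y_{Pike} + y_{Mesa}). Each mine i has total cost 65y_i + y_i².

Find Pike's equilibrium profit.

Mine Pike's profit: π = y_{Pike}(253 − (y_{Pike} + y_{Mesa})) − 65y_{Pike} − y_{Pike}².
∂π/∂y_{Pike} = 188 − 4y_{Pike} − y_{Mesa} = 0, so y_{Pike} = 47 − 0.25y_{Mesa}.
Setting y_{Pike} = y_{Mesa} in the reaction function: y_{Pike} = 47 − 0.25y_{Pike}, so y_{Pike} = 47 / 1.25 = 37.6.
Price P = 253 − 75.2 = 177.8.
Pike's profit: (177.8 − 65)·37.6 − (37.6)² = 2827.52.

2827.52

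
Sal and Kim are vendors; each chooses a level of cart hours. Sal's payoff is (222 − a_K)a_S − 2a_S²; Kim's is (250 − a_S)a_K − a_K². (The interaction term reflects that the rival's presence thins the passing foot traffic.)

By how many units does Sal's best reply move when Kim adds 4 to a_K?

Expanding Sal's payoff: 222a_S − a_Ka_S − 2a_S².
∂π/∂a_S = 222 − a_K − 4a_S = 0, so a_S = 55.5 − 0.25a_K.
The reaction-function slope is −0.25, so a 4-unit rise in a_K moves a_S by −0.25 × 4 = −1. Sal's best response falls — the actions are strategic substitutes.

-1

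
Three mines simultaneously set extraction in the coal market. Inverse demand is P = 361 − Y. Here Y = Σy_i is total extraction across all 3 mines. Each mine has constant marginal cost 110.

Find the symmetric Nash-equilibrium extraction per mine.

62.75

A representative mine's profit is π_i = y_i(361 − Y) − 110y_i, with Y = y_i + Σ_{j≠i} y_j.
First-order condition: 251 − 2y_i − Σ_{j≠i} y_j = 0.
With identical mines, set every y_j = y: then 251 − 2y − 2y = 0, i.e. y = 251/4 = 62.75.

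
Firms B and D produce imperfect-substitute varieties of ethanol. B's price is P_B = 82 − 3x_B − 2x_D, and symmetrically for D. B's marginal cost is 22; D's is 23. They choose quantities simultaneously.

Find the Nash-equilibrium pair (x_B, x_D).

Firm B's profit: π = x_B(82 − 3x_B − 2x_D) − 22x_B.
∂π/∂x_B = 60 − 6x_B − 2x_D = 0 ⇒ x_B = 10 − (1/3)x_D.
Similarly x_D = 59/6 − (1/3)x_B.
Plugging x_D into B's best response: x_B = 10 − (1/3)(59/6 − (1/3)x_B) ⇒ (8/9)x_B = 121/18, so x_B = 7.5625.
Then x_D = 59/6 − (1/3)·7.5625 = 7.3125.

7.5625, 7.3125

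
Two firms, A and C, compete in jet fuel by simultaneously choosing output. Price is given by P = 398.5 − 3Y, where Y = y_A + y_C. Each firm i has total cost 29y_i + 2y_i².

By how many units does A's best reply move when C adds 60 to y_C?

Firm A's profit: π = y_A(398.5 − 3(y_A + y_C)) − 29y_A − 2y_A².
∂π/∂y_A = 369.5 − 10y_A − 3y_C = 0, so y_A = 36.95 − 0.3y_C.
The reaction-function slope is −0.3, so a 60-unit rise in y_C moves y_A by −0.3 × 60 = −18. A's best response falls — the actions are strategic substitutes.

-18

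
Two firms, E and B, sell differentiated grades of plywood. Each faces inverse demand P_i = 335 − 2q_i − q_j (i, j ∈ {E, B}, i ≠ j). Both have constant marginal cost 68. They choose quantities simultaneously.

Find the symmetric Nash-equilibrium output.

Firm E's profit: π = q_E(335 − 2q_E − q_B) − 68q_E.
∂π/∂q_E = 267 − 4q_E − q_B = 0 ⇒ q_E = 66.75 − 0.25q_B.
Setting q_E = q_B in the reaction function: q_E = 66.75 − 0.25q_E, so q_E = 66.75 / 1.25 = 53.4.

53.4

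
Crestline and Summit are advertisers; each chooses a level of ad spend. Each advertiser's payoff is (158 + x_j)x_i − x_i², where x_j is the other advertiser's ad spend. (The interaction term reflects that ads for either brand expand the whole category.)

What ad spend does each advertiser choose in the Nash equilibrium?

Crestline's payoff is (158 + x_S)x_C − x_C².
∂π/∂x_C = 158 + x_S − 2x_C = 0, so x_C = 79 + 0.5x_S.
Setting x_C = x_S in the reaction function: x_C = 79 + 0.5x_C, so x_C = 79 / 0.5 = 158.

158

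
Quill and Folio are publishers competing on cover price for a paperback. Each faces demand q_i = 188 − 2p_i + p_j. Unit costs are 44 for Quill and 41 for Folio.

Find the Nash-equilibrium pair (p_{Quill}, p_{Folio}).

91.6, 90.4

Quill's profit: π = (p_{Quill} − 44)(188 − 2p_{Quill} + p_{Folio}).
∂π/∂p_{Quill} = 276 − 4p_{Quill} + p_{Folio} = 0 ⇒ p_{Quill} = 69 + 0.25p_{Folio}.
Similarly p_{Folio} = 67.5 + 0.25p_{Quill}.
Substituting the second reaction function into the first: p_{Quill} = 69 + 0.25(67.5 + 0.25p_{Quill}), which gives 0.9375p_{Quill} = 85.875 ⇒ p_{Quill} = 91.6.
Then p_{Folio} = 67.5 + 0.25·91.6 = 90.4.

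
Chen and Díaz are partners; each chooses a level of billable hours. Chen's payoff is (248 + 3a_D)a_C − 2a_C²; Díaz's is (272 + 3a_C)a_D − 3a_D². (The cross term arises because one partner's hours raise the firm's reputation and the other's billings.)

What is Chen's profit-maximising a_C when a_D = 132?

161

Expanding Chen's payoff: 248a_C + 3a_Da_C − 2a_C².
∂π/∂a_C = 248 + 3a_D − 4a_C = 0, so a_C = 62 + 0.75a_D.
At a_D = 132: a_C = 62 + 0.75·132 = 161.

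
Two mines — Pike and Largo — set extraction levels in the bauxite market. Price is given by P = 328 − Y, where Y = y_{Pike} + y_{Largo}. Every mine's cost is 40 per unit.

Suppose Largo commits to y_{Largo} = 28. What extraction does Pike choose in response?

130

Mine Pike's profit: π = y_{Pike}(328 − (y_{Pike} + y_{Largo})) − 40y_{Pike}.
∂π/∂y_{Pike} = 288 − 2y_{Pike} − y_{Largo} = 0, so y_{Pike} = 144 − 0.5y_{Largo}.
At y_{Largo} = 28: y_{Pike} = 144 − 0.5·28 = 130.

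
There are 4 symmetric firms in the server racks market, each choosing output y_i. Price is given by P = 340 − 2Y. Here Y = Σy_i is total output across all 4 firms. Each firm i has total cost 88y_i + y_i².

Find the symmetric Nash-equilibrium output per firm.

A representative firm's profit is π_i = y_i(340 − 2Y) − 88y_i − y_i², with Y = y_i + Σ_{j≠i} y_j.
First-order condition: 252 − 6y_i − 2Σ_{j≠i} y_j = 0.
With identical firms, set every y_j = y: then 252 − 6y − 6y = 0, i.e. y = 252/12 = 21.

21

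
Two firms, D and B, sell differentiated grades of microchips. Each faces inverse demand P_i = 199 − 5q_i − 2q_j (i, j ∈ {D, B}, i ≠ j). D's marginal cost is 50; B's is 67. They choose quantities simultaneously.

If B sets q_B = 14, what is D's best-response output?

Firm D's profit: π = q_D(199 − 5q_D − 2q_B) − 50q_D.
∂π/∂q_D = 149 − 10q_D − 2q_B = 0 ⇒ q_D = 14.9 − 0.2q_B.
At q_B = 14: q_D = 14.9 − 0.2·14 = 12.1.

12.1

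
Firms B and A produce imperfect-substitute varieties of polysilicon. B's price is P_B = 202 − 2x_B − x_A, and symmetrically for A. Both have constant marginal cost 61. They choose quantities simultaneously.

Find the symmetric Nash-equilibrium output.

28.2

Firm B's profit: π = x_B(202 − 2x_B − x_A) − 61x_B.
∂π/∂x_B = 141 − 4x_B − x_A = 0 ⇒ x_B = 35.25 − 0.25x_A.
Setting x_B = x_A in the reaction function: x_B = 35.25 − 0.25x_B, so x_B = 35.25 / 1.25 = 28.2.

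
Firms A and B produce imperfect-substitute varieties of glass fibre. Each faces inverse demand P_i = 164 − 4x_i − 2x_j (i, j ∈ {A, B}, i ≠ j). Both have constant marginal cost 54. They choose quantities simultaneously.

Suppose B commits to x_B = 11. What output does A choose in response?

11

Firm A's profit: π = x_A(164 − 4x_A − 2x_B) − 54x_A.
∂π/∂x_A = 110 − 8x_A − 2x_B = 0 ⇒ x_A = 13.75 − 0.25x_B.
At x_B = 11: x_A = 13.75 − 0.25·11 = 11.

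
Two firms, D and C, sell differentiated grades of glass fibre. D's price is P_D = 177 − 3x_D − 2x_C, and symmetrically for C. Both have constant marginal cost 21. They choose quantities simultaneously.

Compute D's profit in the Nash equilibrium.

1140.75

Firm D's profit: π = x_D(177 − 3x_D − 2x_C) − 21x_D.
∂π/∂x_D = 156 − 6x_D − 2x_C = 0 ⇒ x_D = 26 − (1/3)x_C.
The game is symmetric, so in equilibrium x_C = x_D: the reaction function gives (4/3)x_D = 26, hence x_D = 19.5.
P_D = 177 − 3·19.5 − 2·19.5 = 79.5.
Profit = (79.5 − 21)·19.5 = 1140.75.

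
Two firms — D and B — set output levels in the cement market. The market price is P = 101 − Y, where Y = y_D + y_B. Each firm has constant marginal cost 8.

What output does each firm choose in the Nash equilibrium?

Firm D's profit: π = y_D(101 − (y_D + y_B)) − 8y_D.
∂π/∂y_D = 93 − 2y_D − y_B = 0, so y_D = 46.5 − 0.5y_B.
By symmetry y_B = y_D; substituting into the reaction function, 1.5y_D = 46.5 and y_D = 31.

31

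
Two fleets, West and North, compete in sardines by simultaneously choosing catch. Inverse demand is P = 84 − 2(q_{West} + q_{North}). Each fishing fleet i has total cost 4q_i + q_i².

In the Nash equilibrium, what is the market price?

Fishing fleet West's profit: π = q_{West}(84 − 2(q_{West} + q_{North})) − 4q_{West} − q_{West}².
∂π/∂q_{West} = 80 − 6q_{West} − 2q_{North} = 0, so q_{West} = 40/3 − (1/3)q_{North}.
The game is symmetric, so in equilibrium q_{North} = q_{West}: the reaction function gives (4/3)q_{West} = 40/3, hence q_{West} = 10.
Equilibrium price: P = 84 − 2·20 = 44.

44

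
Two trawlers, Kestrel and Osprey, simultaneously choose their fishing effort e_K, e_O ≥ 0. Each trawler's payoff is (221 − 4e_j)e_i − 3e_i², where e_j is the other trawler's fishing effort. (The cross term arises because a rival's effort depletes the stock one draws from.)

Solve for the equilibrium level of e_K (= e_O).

Kestrel's payoff is (221 − 4e_O)e_K − 3e_K².
∂π/∂e_K = 221 − 4e_O − 6e_K = 0, so e_K = 221/6 − (2/3)e_O.
By symmetry e_O = e_K; substituting into the reaction function, (5/3)e_K = 221/6 and e_K = 22.1.

22.1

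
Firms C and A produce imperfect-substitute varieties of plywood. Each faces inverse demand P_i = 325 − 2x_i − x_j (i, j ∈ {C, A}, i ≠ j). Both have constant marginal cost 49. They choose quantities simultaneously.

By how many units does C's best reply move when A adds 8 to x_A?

Firm C's profit: π = x_C(325 − 2x_C − x_A) − 49x_C.
∂π/∂x_C = 276 − 4x_C − x_A = 0 ⇒ x_C = 69 − 0.25x_A.
The reaction-function slope is −0.25, so an 8-unit rise in x_A moves x_C by −0.25 × 8 = −2. C's best response falls — the actions are strategic substitutes.

-2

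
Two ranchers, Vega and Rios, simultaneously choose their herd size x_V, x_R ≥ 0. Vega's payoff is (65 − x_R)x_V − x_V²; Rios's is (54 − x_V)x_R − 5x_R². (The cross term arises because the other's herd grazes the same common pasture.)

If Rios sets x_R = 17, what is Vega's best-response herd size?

Expanding Vega's payoff: 65x_V − x_Rx_V − x_V².
∂π/∂x_V = 65 − x_R − 2x_V = 0, so x_V = 32.5 − 0.5x_R.
At x_R = 17: x_V = 32.5 − 0.5·17 = 24.

24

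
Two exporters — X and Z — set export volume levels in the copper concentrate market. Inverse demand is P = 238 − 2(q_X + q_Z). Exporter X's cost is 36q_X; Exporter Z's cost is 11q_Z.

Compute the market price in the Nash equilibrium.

Exporter X's profit: π = q_X(238 − 2(q_X + q_Z)) − 36q_X.
∂π/∂q_X = 202 − 4q_X − 2q_Z = 0, so q_X = 50.5 − 0.5q_Z.
By the same steps for Z: q_Z = 56.75 − 0.5q_X.
Substituting the second reaction function into the first: q_X = 50.5 − 0.5(56.75 − 0.5q_X), which gives 0.75q_X = 22.125 ⇒ q_X = 29.5.
Then q_Z = 56.75 − 0.5·29.5 = 42.
Equilibrium price: P = 238 − 2·71.5 = 95.

95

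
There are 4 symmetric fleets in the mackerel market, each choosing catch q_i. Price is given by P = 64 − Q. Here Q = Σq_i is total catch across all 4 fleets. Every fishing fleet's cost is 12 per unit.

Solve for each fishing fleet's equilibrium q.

10.4

A representative fishing fleet's profit is π_i = q_i(64 − Q) − 12q_i, with Q = q_i + Σ_{j≠i} q_j.
First-order condition: 52 − 2q_i − Σ_{j≠i} q_j = 0.
Imposing symmetry (q_j = q for all j) turns Σ_{j≠i} q_j into 3q, so 52 = 5q and q = 10.4.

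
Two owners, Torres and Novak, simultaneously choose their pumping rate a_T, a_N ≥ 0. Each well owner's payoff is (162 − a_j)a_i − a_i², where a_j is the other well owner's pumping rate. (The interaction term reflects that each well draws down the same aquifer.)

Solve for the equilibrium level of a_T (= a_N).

Torres's payoff is (162 − a_N)a_T − a_T².
∂π/∂a_T = 162 − a_N − 2a_T = 0, so a_T = 81 − 0.5a_N.
By symmetry a_N = a_T; substituting into the reaction function, 1.5a_T = 81 and a_T = 54.

54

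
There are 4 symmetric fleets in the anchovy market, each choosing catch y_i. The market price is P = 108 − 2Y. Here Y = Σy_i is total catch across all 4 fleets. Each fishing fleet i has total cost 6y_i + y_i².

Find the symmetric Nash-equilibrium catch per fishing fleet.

8.5

A representative fishing fleet's profit is π_i = y_i(108 − 2Y) − 6y_i − y_i², with Y = y_i + Σ_{j≠i} y_j.
First-order condition: 102 − 6y_i − 2Σ_{j≠i} y_j = 0.
With identical fishing fleets, set every y_j = y: then 102 − 6y − 6y = 0, i.e. y = 102/12 = 8.5.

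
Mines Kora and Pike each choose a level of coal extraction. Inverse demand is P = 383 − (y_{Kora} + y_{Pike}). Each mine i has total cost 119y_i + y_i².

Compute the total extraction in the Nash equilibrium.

Mine Kora's profit: π = y_{Kora}(383 − (y_{Kora} + y_{Pike})) − 119y_{Kora} − y_{Kora}².
∂π/∂y_{Kora} = 264 − 4y_{Kora} − y_{Pike} = 0, so y_{Kora} = 66 − 0.25y_{Pike}.
By symmetry y_{Pike} = y_{Kora}; substituting into the reaction function, 1.25y_{Kora} = 66 and y_{Kora} = 52.8.
Total extraction: 52.8 + 52.8 = 105.6.

105.6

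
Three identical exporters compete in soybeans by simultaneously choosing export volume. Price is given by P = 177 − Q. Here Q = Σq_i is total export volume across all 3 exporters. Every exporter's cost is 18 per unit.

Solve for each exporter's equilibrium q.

A representative exporter's profit is π_i = q_i(177 − Q) − 18q_i, with Q = q_i + Σ_{j≠i} q_j.
First-order condition: 159 − 2q_i − Σ_{j≠i} q_j = 0.
With identical exporters, set every q_j = q: then 159 − 2q − 2q = 0, i.e. q = 159/4 = 39.75.

39.75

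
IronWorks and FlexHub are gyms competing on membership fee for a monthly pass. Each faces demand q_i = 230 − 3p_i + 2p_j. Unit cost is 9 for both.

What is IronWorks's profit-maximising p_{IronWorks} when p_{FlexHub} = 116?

IronWorks's profit: π = (p_{IronWorks} − 9)(230 − 3p_{IronWorks} + 2p_{FlexHub}).
∂π/∂p_{IronWorks} = 257 − 6p_{IronWorks} + 2p_{FlexHub} = 0 ⇒ p_{IronWorks} = 257/6 + (1/3)p_{FlexHub}.
At p_{FlexHub} = 116: p_{IronWorks} = 257/6 + (1/3)·116 = 81.5.

81.5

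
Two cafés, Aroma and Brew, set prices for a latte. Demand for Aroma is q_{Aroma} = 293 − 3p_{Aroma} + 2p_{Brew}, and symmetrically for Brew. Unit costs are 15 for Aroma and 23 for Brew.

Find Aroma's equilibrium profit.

Aroma's profit: π = (p_{Aroma} − 15)(293 − 3p_{Aroma} + 2p_{Brew}).
∂π/∂p_{Aroma} = 338 − 6p_{Aroma} + 2p_{Brew} = 0 ⇒ p_{Aroma} = 169/3 + (1/3)p_{Brew}.
Similarly p_{Brew} = 181/3 + (1/3)p_{Aroma}.
Solving the two reaction functions simultaneously: (1 − (1/3)(1/3))p_{Aroma} = 169/3 + (1/3)·(181/3), so (8/9)p_{Aroma} = 688/9 and p_{Aroma} = 86.
Then p_{Brew} = 181/3 + (1/3)·86 = 89.
q_{Aroma} = 293 − 3·86 + 2·89 = 213.
Profit = (86 − 15)·213 = 15123.

15123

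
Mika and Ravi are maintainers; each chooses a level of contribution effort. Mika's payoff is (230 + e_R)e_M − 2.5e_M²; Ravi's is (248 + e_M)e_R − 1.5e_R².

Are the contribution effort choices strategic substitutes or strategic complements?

strategic complements

Expanding Mika's payoff: 230e_M + e_Re_M − 2.5e_M².
∂π/∂e_M = 230 + e_R − 5e_M = 0, so e_M = 46 + 0.2e_R.
The best-response slope de_M/de_R = 0.2 > 0: the reaction function is upward-sloping, so the choices are strategic complements.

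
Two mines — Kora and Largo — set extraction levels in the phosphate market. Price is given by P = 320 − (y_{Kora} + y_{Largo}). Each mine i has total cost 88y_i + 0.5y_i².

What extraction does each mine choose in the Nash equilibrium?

Mine Kora's profit: π = y_{Kora}(320 − (y_{Kora} + y_{Largo})) − 88y_{Kora} − 0.5y_{Kora}².
∂π/∂y_{Kora} = 232 − 3y_{Kora} − y_{Largo} = 0, so y_{Kora} = 232/3 − (1/3)y_{Largo}.
By symmetry y_{Largo} = y_{Kora}; substituting into the reaction function, (4/3)y_{Kora} = 232/3 and y_{Kora} = 58.

58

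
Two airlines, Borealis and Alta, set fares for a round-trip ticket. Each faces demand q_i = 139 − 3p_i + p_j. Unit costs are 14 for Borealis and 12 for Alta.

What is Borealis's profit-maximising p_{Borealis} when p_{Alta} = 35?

36

Borealis's profit: π = (p_{Borealis} − 14)(139 − 3p_{Borealis} + p_{Alta}).
∂π/∂p_{Borealis} = 181 − 6p_{Borealis} + p_{Alta} = 0 ⇒ p_{Borealis} = 181/6 + (1/6)p_{Alta}.
At p_{Alta} = 35: p_{Borealis} = 181/6 + (1/6)·35 = 36.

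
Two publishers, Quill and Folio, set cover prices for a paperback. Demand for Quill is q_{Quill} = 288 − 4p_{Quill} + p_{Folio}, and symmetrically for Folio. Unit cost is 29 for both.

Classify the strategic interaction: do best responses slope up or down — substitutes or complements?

strategic complements

Quill's profit: π = (p_{Quill} − 29)(288 − 4p_{Quill} + p_{Folio}).
∂π/∂p_{Quill} = 404 − 8p_{Quill} + p_{Folio} = 0 ⇒ p_{Quill} = 50.5 + 0.125p_{Folio}.
The best-response slope dp_{Quill}/dp_{Folio} = 0.125 > 0: the reaction function is upward-sloping, so the choices are strategic complements.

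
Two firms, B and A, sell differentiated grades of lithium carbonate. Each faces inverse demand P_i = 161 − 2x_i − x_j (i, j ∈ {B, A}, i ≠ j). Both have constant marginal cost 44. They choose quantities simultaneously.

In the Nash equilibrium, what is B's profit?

1095.12

Firm B's profit: π = x_B(161 − 2x_B − x_A) − 44x_B.
∂π/∂x_B = 117 − 4x_B − x_A = 0 ⇒ x_B = 29.25 − 0.25x_A.
The game is symmetric, so in equilibrium x_A = x_B: the reaction function gives 1.25x_B = 29.25, hence x_B = 23.4.
P_B = 161 − 2·23.4 − 23.4 = 90.8.
Profit = (90.8 − 44)·23.4 = 1095.12.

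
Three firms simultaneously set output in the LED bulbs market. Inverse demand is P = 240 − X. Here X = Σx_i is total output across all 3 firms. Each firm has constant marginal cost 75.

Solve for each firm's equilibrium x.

A representative firm's profit is π_i = x_i(240 − X) − 75x_i, with X = x_i + Σ_{j≠i} x_j.
First-order condition: 165 − 2x_i − Σ_{j≠i} x_j = 0.
With identical firms, set every x_j = x: then 165 − 2x − 2x = 0, i.e. x = 165/4 = 41.25.

41.25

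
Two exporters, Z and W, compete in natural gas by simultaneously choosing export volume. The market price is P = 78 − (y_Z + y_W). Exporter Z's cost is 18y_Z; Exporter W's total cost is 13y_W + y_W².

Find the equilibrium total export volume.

35

Exporter Z's profit: π = y_Z(78 − (y_Z + y_W)) − 18y_Z.
∂π/∂y_Z = 60 − 2y_Z − y_W = 0, so y_Z = 30 − 0.5y_W.
For W: ∂π/∂y_W = 65 − 4y_W − y_Z = 0 ⇒ y_W = 16.25 − 0.25y_Z.
Plugging y_W into Z's best response: y_Z = 30 − 0.5(16.25 − 0.25y_Z) ⇒ 0.875y_Z = 21.875, so y_Z = 25.
Then y_W = 16.25 − 0.25·25 = 10.
Total export volume: 25 + 10 = 35.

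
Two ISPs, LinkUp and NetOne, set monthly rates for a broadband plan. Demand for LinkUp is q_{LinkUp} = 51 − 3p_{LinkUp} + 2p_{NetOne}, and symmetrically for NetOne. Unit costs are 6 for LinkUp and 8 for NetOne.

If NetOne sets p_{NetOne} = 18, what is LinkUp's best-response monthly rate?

LinkUp's profit: π = (p_{LinkUp} − 6)(51 − 3p_{LinkUp} + 2p_{NetOne}).
∂π/∂p_{LinkUp} = 69 − 6p_{LinkUp} + 2p_{NetOne} = 0 ⇒ p_{LinkUp} = 11.5 + (1/3)p_{NetOne}.
At p_{NetOne} = 18: p_{LinkUp} = 11.5 + (1/3)·18 = 17.5.

17.5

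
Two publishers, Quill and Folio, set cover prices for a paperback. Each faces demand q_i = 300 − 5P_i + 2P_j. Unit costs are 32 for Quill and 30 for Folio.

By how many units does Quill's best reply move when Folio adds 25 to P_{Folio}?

5

Quill's profit: π = (P_{Quill} − 32)(300 − 5P_{Quill} + 2P_{Folio}).
∂π/∂P_{Quill} = 460 − 10P_{Quill} + 2P_{Folio} = 0 ⇒ P_{Quill} = 46 + 0.2P_{Folio}.
The reaction-function slope is 0.2, so a 25-unit rise in P_{Folio} moves P_{Quill} by 0.2 × 25 = 5. Quill's best response rises — the actions are strategic complements.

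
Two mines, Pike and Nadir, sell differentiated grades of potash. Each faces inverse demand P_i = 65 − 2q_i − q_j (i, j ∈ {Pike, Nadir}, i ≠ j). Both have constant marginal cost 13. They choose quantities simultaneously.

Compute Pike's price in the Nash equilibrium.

33.8

Mine Pike's profit: π = q_{Pike}(65 − 2q_{Pike} − q_{Nadir}) − 13q_{Pike}.
∂π/∂q_{Pike} = 52 − 4q_{Pike} − q_{Nadir} = 0 ⇒ q_{Pike} = 13 − 0.25q_{Nadir}.
By symmetry q_{Nadir} = q_{Pike}; substituting into the reaction function, 1.25q_{Pike} = 13 and q_{Pike} = 10.4.
P_{Pike} = 65 − 2·10.4 − 10.4 = 33.8.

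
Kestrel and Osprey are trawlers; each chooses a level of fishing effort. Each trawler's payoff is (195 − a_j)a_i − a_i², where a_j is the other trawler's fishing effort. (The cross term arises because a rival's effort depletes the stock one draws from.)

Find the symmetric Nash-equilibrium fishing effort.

65

Kestrel's payoff is (195 − a_O)a_K − a_K².
∂π/∂a_K = 195 − a_O − 2a_K = 0, so a_K = 97.5 − 0.5a_O.
Setting a_K = a_O in the reaction function: a_K = 97.5 − 0.5a_K, so a_K = 97.5 / 1.5 = 65.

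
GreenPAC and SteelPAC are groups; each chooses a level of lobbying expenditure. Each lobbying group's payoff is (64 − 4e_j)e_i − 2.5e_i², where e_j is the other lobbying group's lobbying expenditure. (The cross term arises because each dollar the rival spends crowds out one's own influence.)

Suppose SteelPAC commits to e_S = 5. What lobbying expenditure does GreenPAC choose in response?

GreenPAC's payoff is (64 − 4e_S)e_G − 2.5e_G².
∂π/∂e_G = 64 − 4e_S − 5e_G = 0, so e_G = 12.8 − 0.8e_S.
At e_S = 5: e_G = 12.8 − 0.8·5 = 8.8.

8.8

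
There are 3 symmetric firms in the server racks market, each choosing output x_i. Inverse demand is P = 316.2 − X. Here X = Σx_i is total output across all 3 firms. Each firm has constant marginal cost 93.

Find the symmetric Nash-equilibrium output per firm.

A representative firm's profit is π_i = x_i(316.2 − X) − 93x_i, with X = x_i + Σ_{j≠i} x_j.
First-order condition: 223.2 − 2x_i − Σ_{j≠i} x_j = 0.
With identical firms, set every x_j = x: then 223.2 − 2x − 2x = 0, i.e. x = 223.2/4 = 55.8.

55.8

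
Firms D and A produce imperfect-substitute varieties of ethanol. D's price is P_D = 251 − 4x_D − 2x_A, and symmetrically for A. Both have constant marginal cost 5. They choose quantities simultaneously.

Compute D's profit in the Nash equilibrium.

2420.64

Firm D's profit: π = x_D(251 − 4x_D − 2x_A) − 5x_D.
∂π/∂x_D = 246 − 8x_D − 2x_A = 0 ⇒ x_D = 30.75 − 0.25x_A.
The game is symmetric, so in equilibrium x_A = x_D: the reaction function gives 1.25x_D = 30.75, hence x_D = 24.6.
P_D = 251 − 4·24.6 − 2·24.6 = 103.4.
Profit = (103.4 − 5)·24.6 = 2420.64.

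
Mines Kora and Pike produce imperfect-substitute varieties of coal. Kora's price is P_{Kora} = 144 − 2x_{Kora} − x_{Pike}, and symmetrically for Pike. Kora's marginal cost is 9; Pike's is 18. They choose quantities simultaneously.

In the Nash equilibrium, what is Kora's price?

Mine Kora's profit: π = x_{Kora}(144 − 2x_{Kora} − x_{Pike}) − 9x_{Kora}.
∂π/∂x_{Kora} = 135 − 4x_{Kora} − x_{Pike} = 0 ⇒ x_{Kora} = 33.75 − 0.25x_{Pike}.
Similarly x_{Pike} = 31.5 − 0.25x_{Kora}.
Solving the two reaction functions simultaneously: (1 − (−0.25)(−0.25))x_{Kora} = 33.75 − 0.25·31.5, so 0.9375x_{Kora} = 25.875 and x_{Kora} = 27.6.
Then x_{Pike} = 31.5 − 0.25·27.6 = 24.6.
P_{Kora} = 144 − 2·27.6 − 24.6 = 64.2.

64.2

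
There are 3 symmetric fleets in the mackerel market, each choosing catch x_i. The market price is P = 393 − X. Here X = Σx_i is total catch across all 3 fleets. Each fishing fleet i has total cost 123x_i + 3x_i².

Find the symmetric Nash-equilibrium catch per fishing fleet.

27

A representative fishing fleet's profit is π_i = x_i(393 − X) − 123x_i − 3x_i², with X = x_i + Σ_{j≠i} x_j.
First-order condition: 270 − 8x_i − Σ_{j≠i} x_j = 0.
In a symmetric equilibrium every fishing fleet chooses the same x, so Σ_{j≠i} x_j = 2x. The condition becomes 270 − 10x = 0, giving x = 270/10 = 27.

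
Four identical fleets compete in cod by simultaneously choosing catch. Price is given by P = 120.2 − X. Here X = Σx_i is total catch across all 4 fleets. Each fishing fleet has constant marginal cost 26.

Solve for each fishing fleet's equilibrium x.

A representative fishing fleet's profit is π_i = x_i(120.2 − X) − 26x_i, with X = x_i + Σ_{j≠i} x_j.
First-order condition: 94.2 − 2x_i − Σ_{j≠i} x_j = 0.
In a symmetric equilibrium every fishing fleet chooses the same x, so Σ_{j≠i} x_j = 3x. The condition becomes 94.2 − 5x = 0, giving x = 94.2/5 = 18.84.

18.84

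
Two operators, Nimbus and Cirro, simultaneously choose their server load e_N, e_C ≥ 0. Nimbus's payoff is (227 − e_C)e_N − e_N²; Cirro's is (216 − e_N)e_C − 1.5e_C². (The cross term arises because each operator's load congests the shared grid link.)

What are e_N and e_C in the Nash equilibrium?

Expanding Nimbus's payoff: 227e_N − e_Ce_N − e_N².
∂π/∂e_N = 227 − e_C − 2e_N = 0, so e_N = 113.5 − 0.5e_C.
Likewise for Cirro: e_C = 72 − (1/3)e_N.
Substituting the second reaction function into the first: e_N = 113.5 − 0.5(72 − (1/3)e_N), which gives (5/6)e_N = 77.5 ⇒ e_N = 93.
Then e_C = 72 − (1/3)·93 = 41.

93, 41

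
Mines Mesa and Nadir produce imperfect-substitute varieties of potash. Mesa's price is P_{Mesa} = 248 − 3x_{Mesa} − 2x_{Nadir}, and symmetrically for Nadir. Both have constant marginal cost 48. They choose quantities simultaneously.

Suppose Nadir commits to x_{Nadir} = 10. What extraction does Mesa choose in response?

30

Mine Mesa's profit: π = x_{Mesa}(248 − 3x_{Mesa} − 2x_{Nadir}) − 48x_{Mesa}.
∂π/∂x_{Mesa} = 200 − 6x_{Mesa} − 2x_{Nadir} = 0 ⇒ x_{Mesa} = 100/3 − (1/3)x_{Nadir}.
At x_{Nadir} = 10: x_{Mesa} = 100/3 − (1/3)·10 = 30.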